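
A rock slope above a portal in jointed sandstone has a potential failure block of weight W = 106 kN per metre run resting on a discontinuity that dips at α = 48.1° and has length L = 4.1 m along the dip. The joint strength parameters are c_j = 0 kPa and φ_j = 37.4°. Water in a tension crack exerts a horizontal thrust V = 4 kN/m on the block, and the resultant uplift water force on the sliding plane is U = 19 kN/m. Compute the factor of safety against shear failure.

Resolving the block weight along and normal to the plane and applying the Mohr–Coulomb strength on the joint:
N' = W cosα − U − V sinα = 106·cos48.1° − 19 − 4·sin48.1° = 48.8 kN/m
Driving force T = W sinα + V cosα = 106·sin48.1° + 4·cos48.1° = 81.6 kN/m
Resisting force R = c_j·L + N'·tanφ_j = 0·4.1 + 48.8·tan37.4° = 0.0 + 37.3 = 37.3 kN/m
FS = R / T = 37.3 / 81.6 = 0.458

FS = 0.46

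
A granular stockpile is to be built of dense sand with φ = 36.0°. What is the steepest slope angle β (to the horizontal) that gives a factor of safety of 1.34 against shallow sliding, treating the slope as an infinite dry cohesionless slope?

For an infinite dry cohesionless slope FS = tanφ/tanβ, so tanβ = tanφ / FS.
tanβ = tan36.0° / 1.34 = 0.7265 / 1.34 = 0.5422
β = arctan(0.5422) = 28.47°

β = 28.5°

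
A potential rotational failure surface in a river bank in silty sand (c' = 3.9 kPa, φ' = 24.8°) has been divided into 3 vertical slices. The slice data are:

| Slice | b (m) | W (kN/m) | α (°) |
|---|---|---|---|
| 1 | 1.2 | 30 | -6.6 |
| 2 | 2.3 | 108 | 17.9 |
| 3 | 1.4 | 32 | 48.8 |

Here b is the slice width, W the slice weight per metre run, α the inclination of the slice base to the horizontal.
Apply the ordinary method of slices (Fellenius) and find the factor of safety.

FS = 1.74

Ordinary method of slices: FS = Σ[c'·Δl_i + (W_i cosα_i)·tanφ'] / Σ W_i sinα_i, with Δl_i = b_i / cosα_i.
Slice 1: Δl = 1.2/cos(-6.6°) = 1.208 m; N'_1 = 30·cos(-6.6°) = 29.8; c'Δl = 4.71; W sinα = -3.4
Slice 2: Δl = 2.3/cos17.9° = 2.417 m; N'_2 = 108·cos17.9° = 102.8; c'Δl = 9.43; W sinα = 33.2
Slice 3: Δl = 1.4/cos48.8° = 2.125 m; N'_3 = 32·cos48.8° = 21.1; c'Δl = 8.29; W sinα = 24.1
Σc'Δl = 22.4 kN/m; ΣN' = 153.7 kN/m; ΣW sinα = 53.8 kN/m
Resisting = 22.4 + 153.7·tan24.8° = 22.4 + 71.0 = 93.4 kN/m
FS = 93.4 / 53.8 = 1.736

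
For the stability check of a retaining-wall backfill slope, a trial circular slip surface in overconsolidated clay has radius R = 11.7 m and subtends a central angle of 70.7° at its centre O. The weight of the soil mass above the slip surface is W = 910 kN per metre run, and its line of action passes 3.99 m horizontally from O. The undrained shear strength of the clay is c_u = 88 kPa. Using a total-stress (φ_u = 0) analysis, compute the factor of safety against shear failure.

Taking moments about the centre O, the resisting moment is provided by the undrained shear strength acting along the arc:
Arc length L_a = R·θ = 11.7·(70.7°·π/180) = 11.7·1.2339 = 14.44 m
M_R = c_u·L_a·R = 88·14.44·11.7 = 14864.5 kN·m/m
M_D = W·d = 910·3.99 = 3630.9 kN·m/m
FS = M_R / M_D = 14864.5 / 3630.9 = 4.094

FS = 4.09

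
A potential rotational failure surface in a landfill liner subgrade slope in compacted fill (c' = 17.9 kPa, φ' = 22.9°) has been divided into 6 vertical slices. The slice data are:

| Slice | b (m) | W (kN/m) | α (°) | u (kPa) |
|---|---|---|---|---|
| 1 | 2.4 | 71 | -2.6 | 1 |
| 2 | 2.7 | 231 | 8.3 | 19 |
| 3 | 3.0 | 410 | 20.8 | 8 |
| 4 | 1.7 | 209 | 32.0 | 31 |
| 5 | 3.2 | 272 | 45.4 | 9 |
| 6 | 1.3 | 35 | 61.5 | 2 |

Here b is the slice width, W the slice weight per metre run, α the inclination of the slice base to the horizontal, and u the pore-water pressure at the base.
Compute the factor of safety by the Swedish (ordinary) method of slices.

FS = 1.34

Ordinary method of slices: FS = Σ[c'·Δl_i + (W_i cosα_i − u_i·Δl_i)·tanφ'] / Σ W_i sinα_i, with Δl_i = b_i / cosα_i.
Slice 1: Δl = 2.4/cos(-2.6°) = 2.402 m; N'_1 = 71·cos(-2.6°) − 1·2.402 = 68.5; c'Δl = 43.00; W sinα = -3.2
Slice 2: Δl = 2.7/cos8.3° = 2.729 m; N'_2 = 231·cos8.3° − 19·2.729 = 176.7; c'Δl = 48.84; W sinα = 33.3
Slice 3: Δl = 3.0/cos20.8° = 3.209 m; N'_3 = 410·cos20.8° − 8·3.209 = 357.6; c'Δl = 57.44; W sinα = 145.6
Slice 4: Δl = 1.7/cos32.0° = 2.005 m; N'_4 = 209·cos32.0° − 31·2.005 = 115.1; c'Δl = 35.88; W sinα = 110.8
Slice 5: Δl = 3.2/cos45.4° = 4.557 m; N'_5 = 272·cos45.4° − 9·4.557 = 150.0; c'Δl = 81.58; W sinα = 193.7
Slice 6: Δl = 1.3/cos61.5° = 2.724 m; N'_6 = 35·cos61.5° − 2·2.724 = 11.3; c'Δl = 48.77; W sinα = 30.8
Σc'Δl = 315.5 kN/m; ΣN' = 879.2 kN/m; ΣW sinα = 510.9 kN/m
Resisting = 315.5 + 879.2·tan22.9° = 315.5 + 371.4 = 686.9 kN/m
FS = 686.9 / 510.9 = 1.344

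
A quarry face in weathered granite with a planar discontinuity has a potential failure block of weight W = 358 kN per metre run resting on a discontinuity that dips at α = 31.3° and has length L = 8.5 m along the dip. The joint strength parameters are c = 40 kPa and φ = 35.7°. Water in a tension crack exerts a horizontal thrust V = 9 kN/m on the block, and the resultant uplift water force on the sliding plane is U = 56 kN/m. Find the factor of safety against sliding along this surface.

FS = 2.67

Resolving the block weight along and normal to the plane and applying the Mohr–Coulomb strength on the joint:
N' = W cosα − U − V sinα = 358·cos31.3° − 56 − 9·sin31.3° = 245.2 kN/m
Driving force T = W sinα + V cosα = 358·sin31.3° + 9·cos31.3° = 193.7 kN/m
Resisting force R = c·L + N'·tanφ = 40·8.5 + 245.2·tan35.7° = 340.0 + 176.2 = 516.2 kN/m
FS = R / T = 516.2 / 193.7 = 2.665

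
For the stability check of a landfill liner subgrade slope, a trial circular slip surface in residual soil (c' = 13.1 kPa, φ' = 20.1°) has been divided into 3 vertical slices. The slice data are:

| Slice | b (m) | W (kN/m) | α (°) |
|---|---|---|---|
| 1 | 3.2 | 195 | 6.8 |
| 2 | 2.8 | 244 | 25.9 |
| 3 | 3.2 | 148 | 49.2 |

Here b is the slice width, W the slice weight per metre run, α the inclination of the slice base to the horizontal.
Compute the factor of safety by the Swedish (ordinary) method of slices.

FS = 1.38

Ordinary method of slices: FS = Σ[c'·Δl_i + (W_i cosα_i)·tanφ'] / Σ W_i sinα_i, with Δl_i = b_i / cosα_i.
Slice 1: Δl = 3.2/cos6.8° = 3.223 m; N'_1 = 195·cos6.8° = 193.6; c'Δl = 42.22; W sinα = 23.1
Slice 2: Δl = 2.8/cos25.9° = 3.113 m; N'_2 = 244·cos25.9° = 219.5; c'Δl = 40.78; W sinα = 106.6
Slice 3: Δl = 3.2/cos49.2° = 4.897 m; N'_3 = 148·cos49.2° = 96.7; c'Δl = 64.15; W sinα = 112.0
Σc'Δl = 147.1 kN/m; ΣN' = 509.8 kN/m; ΣW sinα = 241.7 kN/m
Resisting = 147.1 + 509.8·tan20.1° = 147.1 + 186.6 = 333.7 kN/m
FS = 333.7 / 241.7 = 1.381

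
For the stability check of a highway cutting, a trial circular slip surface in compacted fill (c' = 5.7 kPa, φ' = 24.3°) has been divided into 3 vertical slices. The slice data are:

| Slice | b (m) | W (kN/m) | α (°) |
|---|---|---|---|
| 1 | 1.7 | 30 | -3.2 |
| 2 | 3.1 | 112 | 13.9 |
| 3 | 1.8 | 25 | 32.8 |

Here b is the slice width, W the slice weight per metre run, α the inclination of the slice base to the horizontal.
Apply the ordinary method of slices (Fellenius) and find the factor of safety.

FS = 2.89

Ordinary method of slices: FS = Σ[c'·Δl_i + (W_i cosα_i)·tanφ'] / Σ W_i sinα_i, with Δl_i = b_i / cosα_i.
Slice 1: Δl = 1.7/cos(-3.2°) = 1.703 m; N'_1 = 30·cos(-3.2°) = 30.0; c'Δl = 9.71; W sinα = -1.7
Slice 2: Δl = 3.1/cos13.9° = 3.194 m; N'_2 = 112·cos13.9° = 108.7; c'Δl = 18.20; W sinα = 26.9
Slice 3: Δl = 1.8/cos32.8° = 2.141 m; N'_3 = 25·cos32.8° = 21.0; c'Δl = 12.21; W sinα = 13.5
Σc'Δl = 40.1 kN/m; ΣN' = 159.7 kN/m; ΣW sinα = 38.8 kN/m
Resisting = 40.1 + 159.7·tan24.3° = 40.1 + 72.1 = 112.2 kN/m
FS = 112.2 / 38.8 = 2.894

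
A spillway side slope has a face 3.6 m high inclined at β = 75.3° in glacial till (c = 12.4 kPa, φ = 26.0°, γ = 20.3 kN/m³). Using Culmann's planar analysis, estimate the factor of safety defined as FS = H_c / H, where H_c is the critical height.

H_c = (4c/γ) · sinβ cosφ / [1 − cos(β − φ)]
    = (4·12.4/20.3) · sin75.3°·cos26.0° / [1 − cos49.3°]
    = 2.443 · 0.8694 / 0.3479 = 6.11 m
FS = H_c / H = 6.11 / 3.6 = 1.696

FS = 1.70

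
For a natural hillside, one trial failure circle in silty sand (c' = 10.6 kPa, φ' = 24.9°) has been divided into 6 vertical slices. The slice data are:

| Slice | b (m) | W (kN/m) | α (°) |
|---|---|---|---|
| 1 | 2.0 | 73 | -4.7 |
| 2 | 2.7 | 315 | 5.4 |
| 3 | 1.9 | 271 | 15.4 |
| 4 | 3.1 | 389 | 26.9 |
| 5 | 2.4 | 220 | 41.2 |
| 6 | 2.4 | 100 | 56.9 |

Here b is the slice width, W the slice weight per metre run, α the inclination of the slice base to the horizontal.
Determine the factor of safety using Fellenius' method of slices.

FS = 1.50

Ordinary method of slices: FS = Σ[c'·Δl_i + (W_i cosα_i)·tanφ'] / Σ W_i sinα_i, with Δl_i = b_i / cosα_i.
Slice 1: Δl = 2.0/cos(-4.7°) = 2.007 m; N'_1 = 73·cos(-4.7°) = 72.8; c'Δl = 21.27; W sinα = -6.0
Slice 2: Δl = 2.7/cos5.4° = 2.712 m; N'_2 = 315·cos5.4° = 313.6; c'Δl = 28.75; W sinα = 29.6
Slice 3: Δl = 1.9/cos15.4° = 1.971 m; N'_3 = 271·cos15.4° = 261.3; c'Δl = 20.89; W sinα = 72.0
Slice 4: Δl = 3.1/cos26.9° = 3.476 m; N'_4 = 389·cos26.9° = 346.9; c'Δl = 36.85; W sinα = 176.0
Slice 5: Δl = 2.4/cos41.2° = 3.190 m; N'_5 = 220·cos41.2° = 165.5; c'Δl = 33.81; W sinα = 144.9
Slice 6: Δl = 2.4/cos56.9° = 4.395 m; N'_6 = 100·cos56.9° = 54.6; c'Δl = 46.58; W sinα = 83.8
Σc'Δl = 188.2 kN/m; ΣN' = 1214.7 kN/m; ΣW sinα = 500.3 kN/m
Resisting = 188.2 + 1214.7·tan24.9° = 188.2 + 563.8 = 752.0 kN/m
FS = 752.0 / 500.3 = 1.503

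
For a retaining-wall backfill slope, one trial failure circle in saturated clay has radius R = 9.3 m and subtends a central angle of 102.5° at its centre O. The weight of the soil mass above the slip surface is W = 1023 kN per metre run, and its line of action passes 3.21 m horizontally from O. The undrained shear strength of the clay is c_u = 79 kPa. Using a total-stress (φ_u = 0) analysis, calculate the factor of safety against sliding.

Taking moments about the centre O, the resisting moment is provided by the undrained shear strength acting along the arc:
Arc length L_a = R·θ = 9.3·(102.5°·π/180) = 9.3·1.7890 = 16.64 m
M_R = c_u·L_a·R = 79·16.64·9.3 = 12223.5 kN·m/m
M_D = W·d = 1023·3.21 = 3283.8 kN·m/m
FS = M_R / M_D = 12223.5 / 3283.8 = 3.722

FS = 3.72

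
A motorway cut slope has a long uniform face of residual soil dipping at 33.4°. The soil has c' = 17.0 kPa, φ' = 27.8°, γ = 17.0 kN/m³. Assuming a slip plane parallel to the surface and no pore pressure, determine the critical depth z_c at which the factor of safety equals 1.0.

z_c = 10.86 m

Setting FS = 1.00 in FS = [c' + γz cos²β tanφ'] / [γz sinβ cosβ] and solving for z:
z = c' / [γ cosβ (FS·sinβ − cosβ·tanφ')]
  = 17.0 / [17.0·cos33.4°·(1.00·sin33.4° − cos33.4°·tan27.8°)]
  = 17.0 / [17.0·0.8348·(1.00·0.5505 − 0.8348·0.5272)]
  = 17.0 / 1.5656 = 10.858 m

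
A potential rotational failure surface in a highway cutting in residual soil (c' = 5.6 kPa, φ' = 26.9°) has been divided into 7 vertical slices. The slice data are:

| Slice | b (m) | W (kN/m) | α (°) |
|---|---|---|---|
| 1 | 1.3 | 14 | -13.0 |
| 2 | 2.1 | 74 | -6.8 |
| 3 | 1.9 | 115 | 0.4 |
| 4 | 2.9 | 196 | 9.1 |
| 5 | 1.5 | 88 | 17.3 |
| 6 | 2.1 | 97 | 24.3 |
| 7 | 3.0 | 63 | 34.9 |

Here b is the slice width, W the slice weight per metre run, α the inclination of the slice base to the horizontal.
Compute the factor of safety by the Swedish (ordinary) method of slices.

Ordinary method of slices: FS = Σ[c'·Δl_i + (W_i cosα_i)·tanφ'] / Σ W_i sinα_i, with Δl_i = b_i / cosα_i.
Slice 1: Δl = 1.3/cos(-13.0°) = 1.334 m; N'_1 = 14·cos(-13.0°) = 13.6; c'Δl = 7.47; W sinα = -3.1
Slice 2: Δl = 2.1/cos(-6.8°) = 2.115 m; N'_2 = 74·cos(-6.8°) = 73.5; c'Δl = 11.84; W sinα = -8.8
Slice 3: Δl = 1.9/cos0.4° = 1.900 m; N'_3 = 115·cos0.4° = 115.0; c'Δl = 10.64; W sinα = 0.8
Slice 4: Δl = 2.9/cos9.1° = 2.937 m; N'_4 = 196·cos9.1° = 193.5; c'Δl = 16.45; W sinα = 31.0
Slice 5: Δl = 1.5/cos17.3° = 1.571 m; N'_5 = 88·cos17.3° = 84.0; c'Δl = 8.80; W sinα = 26.2
Slice 6: Δl = 2.1/cos24.3° = 2.304 m; N'_6 = 97·cos24.3° = 88.4; c'Δl = 12.90; W sinα = 39.9
Slice 7: Δl = 3.0/cos34.9° = 3.658 m; N'_7 = 63·cos34.9° = 51.7; c'Δl = 20.48; W sinα = 36.0
Σc'Δl = 88.6 kN/m; ΣN' = 619.7 kN/m; ΣW sinα = 122.0 kN/m
Resisting = 88.6 + 619.7·tan26.9° = 88.6 + 314.4 = 403.0 kN/m
FS = 403.0 / 122.0 = 3.303

FS = 3.30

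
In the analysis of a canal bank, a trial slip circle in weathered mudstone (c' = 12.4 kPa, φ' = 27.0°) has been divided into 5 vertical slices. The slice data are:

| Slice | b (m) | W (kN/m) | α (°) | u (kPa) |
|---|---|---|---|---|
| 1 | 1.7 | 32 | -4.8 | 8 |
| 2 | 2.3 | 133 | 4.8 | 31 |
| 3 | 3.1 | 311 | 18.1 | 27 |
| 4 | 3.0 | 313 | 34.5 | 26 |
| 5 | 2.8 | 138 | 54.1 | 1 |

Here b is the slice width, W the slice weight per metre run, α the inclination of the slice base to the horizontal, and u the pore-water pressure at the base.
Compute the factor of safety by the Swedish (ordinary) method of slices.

FS = 1.17

Ordinary method of slices: FS = Σ[c'·Δl_i + (W_i cosα_i − u_i·Δl_i)·tanφ'] / Σ W_i sinα_i, with Δl_i = b_i / cosα_i.
Slice 1: Δl = 1.7/cos(-4.8°) = 1.706 m; N'_1 = 32·cos(-4.8°) − 8·1.706 = 18.2; c'Δl = 21.15; W sinα = -2.7
Slice 2: Δl = 2.3/cos4.8° = 2.308 m; N'_2 = 133·cos4.8° − 31·2.308 = 61.0; c'Δl = 28.62; W sinα = 11.1
Slice 3: Δl = 3.1/cos18.1° = 3.261 m; N'_3 = 311·cos18.1° − 27·3.261 = 207.6; c'Δl = 40.44; W sinα = 96.6
Slice 4: Δl = 3.0/cos34.5° = 3.640 m; N'_4 = 313·cos34.5° − 26·3.640 = 163.3; c'Δl = 45.14; W sinα = 177.3
Slice 5: Δl = 2.8/cos54.1° = 4.775 m; N'_5 = 138·cos54.1° − 1·4.775 = 76.1; c'Δl = 59.21; W sinα = 111.8
Σc'Δl = 194.6 kN/m; ΣN' = 526.2 kN/m; ΣW sinα = 394.1 kN/m
Resisting = 194.6 + 526.2·tan27.0° = 194.6 + 268.1 = 462.7 kN/m
FS = 462.7 / 394.1 = 1.174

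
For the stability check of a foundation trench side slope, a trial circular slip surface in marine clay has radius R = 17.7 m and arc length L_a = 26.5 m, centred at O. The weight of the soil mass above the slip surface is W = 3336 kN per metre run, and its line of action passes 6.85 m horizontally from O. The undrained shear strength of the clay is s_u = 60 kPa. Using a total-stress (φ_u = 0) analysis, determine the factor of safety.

FS = 1.23

Taking moments about the centre O, the resisting moment is provided by the undrained shear strength acting along the arc:
M_R = s_u·L_a·R = 60·26.50·17.7 = 28143.0 kN·m/m
M_D = W·d = 3336·6.85 = 22851.6 kN·m/m
FS = M_R / M_D = 28143.0 / 22851.6 = 1.232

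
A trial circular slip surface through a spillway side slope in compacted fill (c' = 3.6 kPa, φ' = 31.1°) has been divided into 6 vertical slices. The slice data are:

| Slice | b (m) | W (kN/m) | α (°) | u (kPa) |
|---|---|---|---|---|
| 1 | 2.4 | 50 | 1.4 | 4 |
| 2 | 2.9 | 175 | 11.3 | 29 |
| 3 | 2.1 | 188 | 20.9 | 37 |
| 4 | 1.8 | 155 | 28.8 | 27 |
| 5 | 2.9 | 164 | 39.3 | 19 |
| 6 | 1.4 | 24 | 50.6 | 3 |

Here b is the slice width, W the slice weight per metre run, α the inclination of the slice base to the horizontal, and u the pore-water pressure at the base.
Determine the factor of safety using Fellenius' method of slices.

Ordinary method of slices: FS = Σ[c'·Δl_i + (W_i cosα_i − u_i·Δl_i)·tanφ'] / Σ W_i sinα_i, with Δl_i = b_i / cosα_i.
Slice 1: Δl = 2.4/cos1.4° = 2.401 m; N'_1 = 50·cos1.4° − 4·2.401 = 40.4; c'Δl = 8.64; W sinα = 1.2
Slice 2: Δl = 2.9/cos11.3° = 2.957 m; N'_2 = 175·cos11.3° − 29·2.957 = 85.8; c'Δl = 10.65; W sinα = 34.3
Slice 3: Δl = 2.1/cos20.9° = 2.248 m; N'_3 = 188·cos20.9° − 37·2.248 = 92.5; c'Δl = 8.09; W sinα = 67.1
Slice 4: Δl = 1.8/cos28.8° = 2.054 m; N'_4 = 155·cos28.8° − 27·2.054 = 80.4; c'Δl = 7.39; W sinα = 74.7
Slice 5: Δl = 2.9/cos39.3° = 3.748 m; N'_5 = 164·cos39.3° − 19·3.748 = 55.7; c'Δl = 13.49; W sinα = 103.9
Slice 6: Δl = 1.4/cos50.6° = 2.206 m; N'_6 = 24·cos50.6° − 3·2.206 = 8.6; c'Δl = 7.94; W sinα = 18.5
Σc'Δl = 56.2 kN/m; ΣN' = 363.4 kN/m; ΣW sinα = 299.7 kN/m
Resisting = 56.2 + 363.4·tan31.1° = 56.2 + 219.2 = 275.4 kN/m
FS = 275.4 / 299.7 = 0.919

FS = 0.92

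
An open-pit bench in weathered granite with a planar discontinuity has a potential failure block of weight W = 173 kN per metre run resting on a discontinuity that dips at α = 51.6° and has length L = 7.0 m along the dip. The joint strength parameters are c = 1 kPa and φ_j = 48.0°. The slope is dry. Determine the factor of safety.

Resolving the block weight along and normal to the plane and applying the Mohr–Coulomb strength on the joint:
N' = W cosα = 173·cos51.6° = 107.5 kN/m
Driving force T = W sinα = 173·sin51.6° = 135.6 kN/m
Resisting force R = c·L + N'·tanφ_j = 1·7.0 + 107.5·tan48.0° = 7.0 + 119.3 = 126.3 kN/m
FS = R / T = 126.3 / 135.6 = 0.932

FS = 0.93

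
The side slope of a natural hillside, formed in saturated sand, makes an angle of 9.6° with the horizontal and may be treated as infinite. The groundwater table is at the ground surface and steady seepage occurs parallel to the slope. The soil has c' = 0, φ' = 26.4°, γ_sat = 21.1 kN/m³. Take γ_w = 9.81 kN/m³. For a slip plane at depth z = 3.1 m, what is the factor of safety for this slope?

With seepage parallel to the slope and the water table at the surface, the effective normal stress on the slip plane uses the buoyant unit weight γ' = γ_sat − γ_w while the driving shear stress uses γ_sat:
FS = [c' + γ' z cos²β tanφ'] / [γ_sat z sinβ cosβ]
(For c' = 0 this reduces to FS = (γ'/γ_sat)·tanφ'/tanβ.)
γ' = 21.1 − 9.81 = 11.29 kN/m³
Numerator = 0.0 + 11.29·3.1·cos²9.6°·tan26.4° = 0.0 + 11.29·3.1·0.9722·0.4964 = 16.890 kPa
Denominator = 21.1·3.1·sin9.6°·cos9.6° = 21.1·3.1·0.1668·0.9860 = 10.756 kPa
FS = 16.890 / 10.756 = 1.570

FS = 1.57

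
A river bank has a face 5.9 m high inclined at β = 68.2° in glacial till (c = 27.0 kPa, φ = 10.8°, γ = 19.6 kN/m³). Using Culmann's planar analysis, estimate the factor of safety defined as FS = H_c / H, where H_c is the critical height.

H_c = (4c/γ) · sinβ cosφ / [1 − cos(β − φ)]
    = (4·27.0/19.6) · sin68.2°·cos10.8° / [1 − cos57.4°]
    = 5.510 · 0.9120 / 0.4612 = 10.90 m
FS = H_c / H = 10.90 / 5.9 = 1.847

FS = 1.85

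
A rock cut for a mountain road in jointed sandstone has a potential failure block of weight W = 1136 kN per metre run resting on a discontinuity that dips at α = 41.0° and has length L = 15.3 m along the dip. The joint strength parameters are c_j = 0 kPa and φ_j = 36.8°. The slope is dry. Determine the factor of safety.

Resolving the block weight along and normal to the plane and applying the Mohr–Coulomb strength on the joint:
N' = W cosα = 1136·cos41.0° = 857.4 kN/m
Driving force T = W sinα = 1136·sin41.0° = 745.3 kN/m
Resisting force R = c_j·L + N'·tanφ_j = 0·15.3 + 857.4·tan36.8° = 0.0 + 641.4 = 641.4 kN/m
FS = R / T = 641.4 / 745.3 = 0.861

FS = 0.86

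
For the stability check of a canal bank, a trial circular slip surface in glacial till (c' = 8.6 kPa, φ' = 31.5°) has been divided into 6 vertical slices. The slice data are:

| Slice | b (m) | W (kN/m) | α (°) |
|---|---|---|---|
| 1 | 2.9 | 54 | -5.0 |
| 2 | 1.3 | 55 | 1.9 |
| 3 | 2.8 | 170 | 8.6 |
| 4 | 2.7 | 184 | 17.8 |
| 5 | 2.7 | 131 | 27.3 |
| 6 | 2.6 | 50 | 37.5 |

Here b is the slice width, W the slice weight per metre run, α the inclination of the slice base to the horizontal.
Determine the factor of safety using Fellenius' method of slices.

Ordinary method of slices: FS = Σ[c'·Δl_i + (W_i cosα_i)·tanφ'] / Σ W_i sinα_i, with Δl_i = b_i / cosα_i.
Slice 1: Δl = 2.9/cos(-5.0°) = 2.911 m; N'_1 = 54·cos(-5.0°) = 53.8; c'Δl = 25.04; W sinα = -4.7
Slice 2: Δl = 1.3/cos1.9° = 1.301 m; N'_2 = 55·cos1.9° = 55.0; c'Δl = 11.19; W sinα = 1.8
Slice 3: Δl = 2.8/cos8.6° = 2.832 m; N'_3 = 170·cos8.6° = 168.1; c'Δl = 24.35; W sinα = 25.4
Slice 4: Δl = 2.7/cos17.8° = 2.836 m; N'_4 = 184·cos17.8° = 175.2; c'Δl = 24.39; W sinα = 56.2
Slice 5: Δl = 2.7/cos27.3° = 3.038 m; N'_5 = 131·cos27.3° = 116.4; c'Δl = 26.13; W sinα = 60.1
Slice 6: Δl = 2.6/cos37.5° = 3.277 m; N'_6 = 50·cos37.5° = 39.7; c'Δl = 28.18; W sinα = 30.4
Σc'Δl = 139.3 kN/m; ΣN' = 608.1 kN/m; ΣW sinα = 169.3 kN/m
Resisting = 139.3 + 608.1·tan31.5° = 139.3 + 372.7 = 511.9 kN/m
FS = 511.9 / 169.3 = 3.024

FS = 3.02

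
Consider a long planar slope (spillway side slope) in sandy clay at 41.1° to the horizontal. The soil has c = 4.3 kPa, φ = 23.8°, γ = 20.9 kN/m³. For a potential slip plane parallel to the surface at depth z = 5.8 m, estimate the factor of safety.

For an infinite slope with a slip plane parallel to the surface (no pore pressure): FS = [c + γz cos²β tanφ] / [γz sinβ cosβ].
γz = 20.9·5.8 = 121.22 kN/m²
Numerator = 4.3 + 121.22·cos²41.1°·tan23.8° = 4.3 + 121.22·0.5679·0.4411 = 34.660 kPa
Denominator = 121.22·sin41.1°·cos41.1° = 121.22·0.6574·0.7536 = 60.049 kPa
FS = 34.660 / 60.049 = 0.577

FS = 0.58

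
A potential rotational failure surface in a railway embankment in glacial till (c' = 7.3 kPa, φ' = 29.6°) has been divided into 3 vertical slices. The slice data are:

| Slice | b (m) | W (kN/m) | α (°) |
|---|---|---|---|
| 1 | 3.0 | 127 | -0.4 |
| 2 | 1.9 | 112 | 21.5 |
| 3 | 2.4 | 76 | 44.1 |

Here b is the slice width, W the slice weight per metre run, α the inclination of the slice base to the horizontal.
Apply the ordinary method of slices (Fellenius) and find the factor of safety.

FS = 2.40

Ordinary method of slices: FS = Σ[c'·Δl_i + (W_i cosα_i)·tanφ'] / Σ W_i sinα_i, with Δl_i = b_i / cosα_i.
Slice 1: Δl = 3.0/cos(-0.4°) = 3.000 m; N'_1 = 127·cos(-0.4°) = 127.0; c'Δl = 21.90; W sinα = -0.9
Slice 2: Δl = 1.9/cos21.5° = 2.042 m; N'_2 = 112·cos21.5° = 104.2; c'Δl = 14.91; W sinα = 41.0
Slice 3: Δl = 2.4/cos44.1° = 3.342 m; N'_3 = 76·cos44.1° = 54.6; c'Δl = 24.40; W sinα = 52.9
Σc'Δl = 61.2 kN/m; ΣN' = 285.8 kN/m; ΣW sinα = 93.1 kN/m
Resisting = 61.2 + 285.8·tan29.6° = 61.2 + 162.3 = 223.6 kN/m
FS = 223.6 / 93.1 = 2.402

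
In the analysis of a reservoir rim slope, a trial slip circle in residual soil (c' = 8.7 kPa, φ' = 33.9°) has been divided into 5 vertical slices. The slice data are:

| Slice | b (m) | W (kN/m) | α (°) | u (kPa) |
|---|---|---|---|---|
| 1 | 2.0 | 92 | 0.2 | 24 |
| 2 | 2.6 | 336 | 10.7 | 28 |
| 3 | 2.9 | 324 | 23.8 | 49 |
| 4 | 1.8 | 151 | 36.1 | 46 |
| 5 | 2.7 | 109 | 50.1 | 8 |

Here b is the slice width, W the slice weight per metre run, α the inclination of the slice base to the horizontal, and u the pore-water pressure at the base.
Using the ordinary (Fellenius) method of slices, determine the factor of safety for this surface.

Ordinary method of slices: FS = Σ[c'·Δl_i + (W_i cosα_i − u_i·Δl_i)·tanφ'] / Σ W_i sinα_i, with Δl_i = b_i / cosα_i.
Slice 1: Δl = 2.0/cos0.2° = 2.000 m; N'_1 = 92·cos0.2° − 24·2.000 = 44.0; c'Δl = 17.40; W sinα = 0.3
Slice 2: Δl = 2.6/cos10.7° = 2.646 m; N'_2 = 336·cos10.7° − 28·2.646 = 256.1; c'Δl = 23.02; W sinα = 62.4
Slice 3: Δl = 2.9/cos23.8° = 3.170 m; N'_3 = 324·cos23.8° − 49·3.170 = 141.1; c'Δl = 27.57; W sinα = 130.7
Slice 4: Δl = 1.8/cos36.1° = 2.228 m; N'_4 = 151·cos36.1° − 46·2.228 = 19.5; c'Δl = 19.38; W sinα = 89.0
Slice 5: Δl = 2.7/cos50.1° = 4.209 m; N'_5 = 109·cos50.1° − 8·4.209 = 36.2; c'Δl = 36.62; W sinα = 83.6
Σc'Δl = 124.0 kN/m; ΣN' = 497.0 kN/m; ΣW sinα = 366.0 kN/m
Resisting = 124.0 + 497.0·tan33.9° = 124.0 + 334.0 = 458.0 kN/m
FS = 458.0 / 366.0 = 1.251

FS = 1.25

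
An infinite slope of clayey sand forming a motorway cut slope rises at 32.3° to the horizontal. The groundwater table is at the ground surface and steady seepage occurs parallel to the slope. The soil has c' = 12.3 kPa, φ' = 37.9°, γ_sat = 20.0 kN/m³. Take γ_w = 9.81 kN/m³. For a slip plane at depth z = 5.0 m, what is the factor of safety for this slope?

With seepage parallel to the slope and the water table at the surface, the effective normal stress on the slip plane uses the buoyant unit weight γ' = γ_sat − γ_w while the driving shear stress uses γ_sat:
FS = [c' + γ' z cos²β tanφ'] / [γ_sat z sinβ cosβ]
γ' = 20.0 − 9.81 = 10.19 kN/m³
Numerator = 12.3 + 10.19·5.0·cos²32.3°·tan37.9° = 12.3 + 10.19·5.0·0.7145·0.7785 = 40.638 kPa
Denominator = 20.0·5.0·sin32.3°·cos32.3° = 20.0·5.0·0.5344·0.8453 = 45.167 kPa
FS = 40.638 / 45.167 = 0.900

FS = 0.90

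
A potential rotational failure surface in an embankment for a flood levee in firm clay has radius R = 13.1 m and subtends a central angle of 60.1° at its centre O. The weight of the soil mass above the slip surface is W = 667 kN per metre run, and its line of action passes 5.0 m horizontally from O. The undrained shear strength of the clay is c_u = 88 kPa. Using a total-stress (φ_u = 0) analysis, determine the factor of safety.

Taking moments about the centre O, the resisting moment is provided by the undrained shear strength acting along the arc:
Arc length L_a = R·θ = 13.1·(60.1°·π/180) = 13.1·1.0489 = 13.74 m
M_R = c_u·L_a·R = 88·13.74·13.1 = 15840.8 kN·m/m
M_D = W·d = 667·5.0 = 3335.0 kN·m/m
FS = M_R / M_D = 15840.8 / 3335.0 = 4.750

FS = 4.75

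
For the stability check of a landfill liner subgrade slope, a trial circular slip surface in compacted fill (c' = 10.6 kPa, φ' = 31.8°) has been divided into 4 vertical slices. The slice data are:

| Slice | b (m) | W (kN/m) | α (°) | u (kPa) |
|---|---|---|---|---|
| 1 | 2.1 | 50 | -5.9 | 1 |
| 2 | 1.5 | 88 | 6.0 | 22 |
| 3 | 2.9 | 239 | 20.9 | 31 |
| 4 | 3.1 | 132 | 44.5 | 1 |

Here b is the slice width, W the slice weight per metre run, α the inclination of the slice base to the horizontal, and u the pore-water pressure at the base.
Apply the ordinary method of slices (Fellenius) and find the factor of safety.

Ordinary method of slices: FS = Σ[c'·Δl_i + (W_i cosα_i − u_i·Δl_i)·tanφ'] / Σ W_i sinα_i, with Δl_i = b_i / cosα_i.
Slice 1: Δl = 2.1/cos(-5.9°) = 2.111 m; N'_1 = 50·cos(-5.9°) − 1·2.111 = 47.6; c'Δl = 22.38; W sinα = -5.1
Slice 2: Δl = 1.5/cos6.0° = 1.508 m; N'_2 = 88·cos6.0° − 22·1.508 = 54.3; c'Δl = 15.99; W sinα = 9.2
Slice 3: Δl = 2.9/cos20.9° = 3.104 m; N'_3 = 239·cos20.9° − 31·3.104 = 127.0; c'Δl = 32.91; W sinα = 85.3
Slice 4: Δl = 3.1/cos44.5° = 4.346 m; N'_4 = 132·cos44.5° − 1·4.346 = 89.8; c'Δl = 46.07; W sinα = 92.5
Σc'Δl = 117.3 kN/m; ΣN' = 318.8 kN/m; ΣW sinα = 181.8 kN/m
Resisting = 117.3 + 318.8·tan31.8° = 117.3 + 197.7 = 315.0 kN/m
FS = 315.0 / 181.8 = 1.732

FS = 1.73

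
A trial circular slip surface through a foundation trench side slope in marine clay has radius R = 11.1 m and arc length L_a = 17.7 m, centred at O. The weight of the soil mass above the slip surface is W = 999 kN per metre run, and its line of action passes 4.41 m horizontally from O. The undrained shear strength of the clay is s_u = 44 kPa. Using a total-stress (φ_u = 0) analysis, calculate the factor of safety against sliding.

Taking moments about the centre O, the resisting moment is provided by the undrained shear strength acting along the arc:
M_R = s_u·L_a·R = 44·17.70·11.1 = 8644.7 kN·m/m
M_D = W·d = 999·4.41 = 4405.6 kN·m/m
FS = M_R / M_D = 8644.7 / 4405.6 = 1.962

FS = 1.96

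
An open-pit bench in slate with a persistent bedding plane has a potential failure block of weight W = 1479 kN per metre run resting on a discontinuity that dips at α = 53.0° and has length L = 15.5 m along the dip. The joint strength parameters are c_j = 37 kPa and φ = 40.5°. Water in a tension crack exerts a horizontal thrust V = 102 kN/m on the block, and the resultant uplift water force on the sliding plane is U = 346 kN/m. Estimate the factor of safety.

Resolving the block weight along and normal to the plane and applying the Mohr–Coulomb strength on the joint:
N' = W cosα − U − V sinα = 1479·cos53.0° − 346 − 102·sin53.0° = 462.6 kN/m
Driving force T = W sinα + V cosα = 1479·sin53.0° + 102·cos53.0° = 1242.6 kN/m
Resisting force R = c_j·L + N'·tanφ = 37·15.5 + 462.6·tan40.5° = 573.5 + 395.1 = 968.6 kN/m
FS = R / T = 968.6 / 1242.6 = 0.780

FS = 0.78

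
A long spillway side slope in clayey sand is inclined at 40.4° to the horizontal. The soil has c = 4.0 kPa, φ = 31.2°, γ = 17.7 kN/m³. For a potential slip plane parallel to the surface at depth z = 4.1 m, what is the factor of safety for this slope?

For an infinite slope with a slip plane parallel to the surface (no pore pressure): FS = [c + γz cos²β tanφ] / [γz sinβ cosβ].
γz = 17.7·4.1 = 72.57 kN/m²
Numerator = 4.0 + 72.57·cos²40.4°·tan31.2° = 4.0 + 72.57·0.5799·0.6056 = 29.488 kPa
Denominator = 72.57·sin40.4°·cos40.4° = 72.57·0.6481·0.7615 = 35.818 kPa
FS = 29.488 / 35.818 = 0.823

FS = 0.82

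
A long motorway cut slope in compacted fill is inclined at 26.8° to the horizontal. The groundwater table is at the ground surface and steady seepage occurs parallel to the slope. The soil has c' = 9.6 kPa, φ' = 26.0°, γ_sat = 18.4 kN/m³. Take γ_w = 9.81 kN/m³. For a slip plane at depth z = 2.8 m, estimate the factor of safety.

With seepage parallel to the slope and the water table at the surface, the effective normal stress on the slip plane uses the buoyant unit weight γ' = γ_sat − γ_w while the driving shear stress uses γ_sat:
FS = [c' + γ' z cos²β tanφ'] / [γ_sat z sinβ cosβ]
γ' = 18.4 − 9.81 = 8.59 kN/m³
Numerator = 9.6 + 8.59·2.8·cos²26.8°·tan26.0° = 9.6 + 8.59·2.8·0.7967·0.4877 = 18.946 kPa
Denominator = 18.4·2.8·sin26.8°·cos26.8° = 18.4·2.8·0.4509·0.8926 = 20.734 kPa
FS = 18.946 / 20.734 = 0.914

FS = 0.91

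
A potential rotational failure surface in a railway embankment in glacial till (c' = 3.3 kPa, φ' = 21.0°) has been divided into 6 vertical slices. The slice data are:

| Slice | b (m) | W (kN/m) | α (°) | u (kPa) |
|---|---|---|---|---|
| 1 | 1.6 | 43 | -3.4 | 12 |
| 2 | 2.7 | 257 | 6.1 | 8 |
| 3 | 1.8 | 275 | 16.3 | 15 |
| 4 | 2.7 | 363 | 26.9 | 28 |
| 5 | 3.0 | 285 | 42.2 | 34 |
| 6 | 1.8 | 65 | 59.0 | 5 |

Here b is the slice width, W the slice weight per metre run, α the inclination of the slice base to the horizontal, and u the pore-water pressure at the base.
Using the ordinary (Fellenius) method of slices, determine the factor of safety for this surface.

Ordinary method of slices: FS = Σ[c'·Δl_i + (W_i cosα_i − u_i·Δl_i)·tanφ'] / Σ W_i sinα_i, with Δl_i = b_i / cosα_i.
Slice 1: Δl = 1.6/cos(-3.4°) = 1.603 m; N'_1 = 43·cos(-3.4°) − 12·1.603 = 23.7; c'Δl = 5.29; W sinα = -2.6
Slice 2: Δl = 2.7/cos6.1° = 2.715 m; N'_2 = 257·cos6.1° − 8·2.715 = 233.8; c'Δl = 8.96; W sinα = 27.3
Slice 3: Δl = 1.8/cos16.3° = 1.875 m; N'_3 = 275·cos16.3° − 15·1.875 = 235.8; c'Δl = 6.19; W sinα = 77.2
Slice 4: Δl = 2.7/cos26.9° = 3.028 m; N'_4 = 363·cos26.9° − 28·3.028 = 238.9; c'Δl = 9.99; W sinα = 164.2
Slice 5: Δl = 3.0/cos42.2° = 4.050 m; N'_5 = 285·cos42.2° − 34·4.050 = 73.4; c'Δl = 13.36; W sinα = 191.4
Slice 6: Δl = 1.8/cos59.0° = 3.495 m; N'_6 = 65·cos59.0° − 5·3.495 = 16.0; c'Δl = 11.53; W sinα = 55.7
Σc'Δl = 55.3 kN/m; ΣN' = 821.7 kN/m; ΣW sinα = 513.3 kN/m
Resisting = 55.3 + 821.7·tan21.0° = 55.3 + 315.4 = 370.8 kN/m
FS = 370.8 / 513.3 = 0.722

FS = 0.72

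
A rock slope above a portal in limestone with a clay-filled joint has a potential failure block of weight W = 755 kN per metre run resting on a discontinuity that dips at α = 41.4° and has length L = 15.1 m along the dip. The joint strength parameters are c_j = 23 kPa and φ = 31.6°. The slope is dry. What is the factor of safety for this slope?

FS = 1.39

Resolving the block weight along and normal to the plane and applying the Mohr–Coulomb strength on the joint:
N' = W cosα = 755·cos41.4° = 566.3 kN/m
Driving force T = W sinα = 755·sin41.4° = 499.3 kN/m
Resisting force R = c_j·L + N'·tanφ = 23·15.1 + 566.3·tan31.6° = 347.3 + 348.4 = 695.7 kN/m
FS = R / T = 695.7 / 499.3 = 1.393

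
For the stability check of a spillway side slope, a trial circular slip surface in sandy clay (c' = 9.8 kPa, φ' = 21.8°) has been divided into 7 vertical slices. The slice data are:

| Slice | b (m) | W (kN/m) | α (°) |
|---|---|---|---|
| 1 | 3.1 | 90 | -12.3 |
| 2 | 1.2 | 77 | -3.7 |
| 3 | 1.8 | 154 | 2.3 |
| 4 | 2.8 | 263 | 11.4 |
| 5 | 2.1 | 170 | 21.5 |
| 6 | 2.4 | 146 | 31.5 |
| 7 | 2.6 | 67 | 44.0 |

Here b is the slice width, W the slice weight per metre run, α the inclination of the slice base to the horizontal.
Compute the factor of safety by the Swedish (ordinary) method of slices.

FS = 2.45

Ordinary method of slices: FS = Σ[c'·Δl_i + (W_i cosα_i)·tanφ'] / Σ W_i sinα_i, with Δl_i = b_i / cosα_i.
Slice 1: Δl = 3.1/cos(-12.3°) = 3.173 m; N'_1 = 90·cos(-12.3°) = 87.9; c'Δl = 31.09; W sinα = -19.2
Slice 2: Δl = 1.2/cos(-3.7°) = 1.203 m; N'_2 = 77·cos(-3.7°) = 76.8; c'Δl = 11.78; W sinα = -5.0
Slice 3: Δl = 1.8/cos2.3° = 1.801 m; N'_3 = 154·cos2.3° = 153.9; c'Δl = 17.65; W sinα = 6.2
Slice 4: Δl = 2.8/cos11.4° = 2.856 m; N'_4 = 263·cos11.4° = 257.8; c'Δl = 27.99; W sinα = 52.0
Slice 5: Δl = 2.1/cos21.5° = 2.257 m; N'_5 = 170·cos21.5° = 158.2; c'Δl = 22.12; W sinα = 62.3
Slice 6: Δl = 2.4/cos31.5° = 2.815 m; N'_6 = 146·cos31.5° = 124.5; c'Δl = 27.58; W sinα = 76.3
Slice 7: Δl = 2.6/cos44.0° = 3.614 m; N'_7 = 67·cos44.0° = 48.2; c'Δl = 35.42; W sinα = 46.5
Σc'Δl = 173.7 kN/m; ΣN' = 907.3 kN/m; ΣW sinα = 219.2 kN/m
Resisting = 173.7 + 907.3·tan21.8° = 173.7 + 362.9 = 536.5 kN/m
FS = 536.5 / 219.2 = 2.448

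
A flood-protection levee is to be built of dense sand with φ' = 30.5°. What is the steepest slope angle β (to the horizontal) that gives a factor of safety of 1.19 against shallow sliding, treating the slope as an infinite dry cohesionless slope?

β = 26.3°

For an infinite dry cohesionless slope FS = tanφ'/tanβ, so tanβ = tanφ' / FS.
tanβ = tan30.5° / 1.19 = 0.5890 / 1.19 = 0.4950
β = arctan(0.4950) = 26.34°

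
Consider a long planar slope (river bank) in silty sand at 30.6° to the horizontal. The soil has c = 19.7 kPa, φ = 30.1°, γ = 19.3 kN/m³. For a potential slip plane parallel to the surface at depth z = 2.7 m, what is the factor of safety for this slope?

FS = 1.84

For an infinite slope with a slip plane parallel to the surface (no pore pressure): FS = [c + γz cos²β tanφ] / [γz sinβ cosβ].
γz = 19.3·2.7 = 52.11 kN/m²
Numerator = 19.7 + 52.11·cos²30.6°·tan30.1° = 19.7 + 52.11·0.7409·0.5797 = 42.080 kPa
Denominator = 52.11·sin30.6°·cos30.6° = 52.11·0.5090·0.8607 = 22.832 kPa
FS = 42.080 / 22.832 = 1.843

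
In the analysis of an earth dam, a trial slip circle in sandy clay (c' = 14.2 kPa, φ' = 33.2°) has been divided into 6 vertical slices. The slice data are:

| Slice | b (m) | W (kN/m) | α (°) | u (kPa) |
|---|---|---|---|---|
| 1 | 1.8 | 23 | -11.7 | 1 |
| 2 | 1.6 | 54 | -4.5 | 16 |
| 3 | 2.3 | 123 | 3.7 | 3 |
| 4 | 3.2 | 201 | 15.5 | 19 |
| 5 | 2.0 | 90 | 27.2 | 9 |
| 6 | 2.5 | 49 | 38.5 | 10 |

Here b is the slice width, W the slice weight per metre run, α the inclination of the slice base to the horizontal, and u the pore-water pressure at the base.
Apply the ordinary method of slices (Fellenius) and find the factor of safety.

FS = 3.56

Ordinary method of slices: FS = Σ[c'·Δl_i + (W_i cosα_i − u_i·Δl_i)·tanφ'] / Σ W_i sinα_i, with Δl_i = b_i / cosα_i.
Slice 1: Δl = 1.8/cos(-11.7°) = 1.838 m; N'_1 = 23·cos(-11.7°) − 1·1.838 = 20.7; c'Δl = 26.10; W sinα = -4.7
Slice 2: Δl = 1.6/cos(-4.5°) = 1.605 m; N'_2 = 54·cos(-4.5°) − 16·1.605 = 28.2; c'Δl = 22.79; W sinα = -4.2
Slice 3: Δl = 2.3/cos3.7° = 2.305 m; N'_3 = 123·cos3.7° − 3·2.305 = 115.8; c'Δl = 32.73; W sinα = 7.9
Slice 4: Δl = 3.2/cos15.5° = 3.321 m; N'_4 = 201·cos15.5° − 19·3.321 = 130.6; c'Δl = 47.16; W sinα = 53.7
Slice 5: Δl = 2.0/cos27.2° = 2.249 m; N'_5 = 90·cos27.2° − 9·2.249 = 59.8; c'Δl = 31.93; W sinα = 41.1
Slice 6: Δl = 2.5/cos38.5° = 3.194 m; N'_6 = 49·cos38.5° − 10·3.194 = 6.4; c'Δl = 45.36; W sinα = 30.5
Σc'Δl = 206.1 kN/m; ΣN' = 361.5 kN/m; ΣW sinα = 124.4 kN/m
Resisting = 206.1 + 361.5·tan33.2° = 206.1 + 236.5 = 442.6 kN/m
FS = 442.6 / 124.4 = 3.558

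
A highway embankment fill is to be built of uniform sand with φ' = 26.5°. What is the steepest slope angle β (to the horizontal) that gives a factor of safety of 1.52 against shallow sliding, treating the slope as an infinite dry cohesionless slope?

β = 18.2°

For an infinite dry cohesionless slope FS = tanφ'/tanβ, so tanβ = tanφ' / FS.
tanβ = tan26.5° / 1.52 = 0.4986 / 1.52 = 0.3280
β = arctan(0.3280) = 18.16°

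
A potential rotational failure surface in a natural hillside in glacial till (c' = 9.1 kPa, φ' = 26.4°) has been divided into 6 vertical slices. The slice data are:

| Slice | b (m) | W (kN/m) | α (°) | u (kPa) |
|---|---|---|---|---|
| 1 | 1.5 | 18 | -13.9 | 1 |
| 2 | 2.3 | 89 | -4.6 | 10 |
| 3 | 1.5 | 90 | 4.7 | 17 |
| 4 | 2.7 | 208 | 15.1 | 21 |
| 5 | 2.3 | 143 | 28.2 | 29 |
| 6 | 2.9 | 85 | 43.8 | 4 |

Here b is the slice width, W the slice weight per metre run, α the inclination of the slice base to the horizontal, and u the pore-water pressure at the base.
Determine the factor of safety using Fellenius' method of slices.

Ordinary method of slices: FS = Σ[c'·Δl_i + (W_i cosα_i − u_i·Δl_i)·tanφ'] / Σ W_i sinα_i, with Δl_i = b_i / cosα_i.
Slice 1: Δl = 1.5/cos(-13.9°) = 1.545 m; N'_1 = 18·cos(-13.9°) − 1·1.545 = 15.9; c'Δl = 14.06; W sinα = -4.3
Slice 2: Δl = 2.3/cos(-4.6°) = 2.307 m; N'_2 = 89·cos(-4.6°) − 10·2.307 = 65.6; c'Δl = 21.00; W sinα = -7.1
Slice 3: Δl = 1.5/cos4.7° = 1.505 m; N'_3 = 90·cos4.7° − 17·1.505 = 64.1; c'Δl = 13.70; W sinα = 7.4
Slice 4: Δl = 2.7/cos15.1° = 2.797 m; N'_4 = 208·cos15.1° − 21·2.797 = 142.1; c'Δl = 25.45; W sinα = 54.2
Slice 5: Δl = 2.3/cos28.2° = 2.610 m; N'_5 = 143·cos28.2° − 29·2.610 = 50.3; c'Δl = 23.75; W sinα = 67.6
Slice 6: Δl = 2.9/cos43.8° = 4.018 m; N'_6 = 85·cos43.8° − 4·4.018 = 45.3; c'Δl = 36.56; W sinα = 58.8
Σc'Δl = 134.5 kN/m; ΣN' = 383.4 kN/m; ΣW sinα = 176.5 kN/m
Resisting = 134.5 + 383.4·tan26.4° = 134.5 + 190.3 = 324.8 kN/m
FS = 324.8 / 176.5 = 1.840

FS = 1.84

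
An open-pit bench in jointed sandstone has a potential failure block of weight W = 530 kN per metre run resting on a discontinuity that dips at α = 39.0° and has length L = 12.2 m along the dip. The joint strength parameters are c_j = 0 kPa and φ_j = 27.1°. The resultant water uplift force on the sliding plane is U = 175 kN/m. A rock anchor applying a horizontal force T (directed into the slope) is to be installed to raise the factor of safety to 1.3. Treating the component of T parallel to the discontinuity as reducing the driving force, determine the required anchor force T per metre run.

T = 234 kN/m

Resolving forces along and normal to the sliding plane, with the horizontal anchor force T adding T·sinα to the effective normal force and T·cosα acting up the plane against the driving force:
FS = [c_jL + (W cosα − U + T sinα) tanφ_j] / [W sinα − T cosα]
Without the anchor: N' = 236.9 kN/m, driving T_d = 333.5 kN/m, resisting R = 0·12.2 + 236.9·tan27.1° = 121.2 kN/m, FS = 0.36.
Setting FS = 1.3 and solving for T:
1.3·(333.5 − T cos39.0°) = 121.2 + T sin39.0°·tan27.1°
T·(sin39.0°·tan27.1° + 1.3·cos39.0°) = 1.3·333.5 − 121.2
T·(0.6293·0.5117 + 1.3·0.7771) = 433.6 − 121.2 = 312.4
T·1.3323 = 312.4
T = 234.5 kN/m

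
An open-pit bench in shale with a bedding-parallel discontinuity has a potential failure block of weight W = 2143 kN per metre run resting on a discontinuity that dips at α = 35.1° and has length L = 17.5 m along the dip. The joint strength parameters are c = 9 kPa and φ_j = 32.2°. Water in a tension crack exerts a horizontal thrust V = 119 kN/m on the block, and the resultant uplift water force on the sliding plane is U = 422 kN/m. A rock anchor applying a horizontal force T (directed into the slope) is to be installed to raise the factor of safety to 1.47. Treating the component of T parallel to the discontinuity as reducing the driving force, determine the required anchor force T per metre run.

Resolving forces along and normal to the sliding plane, with the horizontal anchor force T adding T·sinα to the effective normal force and T·cosα acting up the plane against the driving force:
FS = [cL + (W cosα − U − V sinα + T sinα) tanφ_j] / [W sinα + V cosα − T cosα]
Without the anchor: N' = 1262.9 kN/m, driving T_d = 1329.6 kN/m, resisting R = 9·17.5 + 1262.9·tan32.2° = 952.8 kN/m, FS = 0.72.
Setting FS = 1.47 and solving for T:
1.47·(1329.6 − T cos35.1°) = 952.8 + T sin35.1°·tan32.2°
T·(sin35.1°·tan32.2° + 1.47·cos35.1°) = 1.47·1329.6 − 952.8
T·(0.5750·0.6297 + 1.47·0.8181) = 1954.5 − 952.8 = 1001.7
T·1.5648 = 1001.7
T = 640.2 kN/m

T = 640 kN/m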